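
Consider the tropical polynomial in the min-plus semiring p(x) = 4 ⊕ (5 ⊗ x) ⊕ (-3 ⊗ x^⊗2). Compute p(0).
p(0) = -3

A tropical monomial a ⊗ x^⊗i evaluates to a + i · x. Evaluating each term at x = 0:
  Term 0 contributes 4 + 0 · 0 = 4
  Term 1 contributes 5 + 1 · 0 = 5
  Term 2 contributes -3 + 2 · 0 = -3
p(0) = ⊕ of these = min[4, 5, -3] = -3.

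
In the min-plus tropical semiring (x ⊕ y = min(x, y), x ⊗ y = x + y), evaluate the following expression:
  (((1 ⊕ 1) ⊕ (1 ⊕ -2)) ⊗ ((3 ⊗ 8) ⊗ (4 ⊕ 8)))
(((1 ⊕ 1) ⊕ (1 ⊕ -2)) ⊗ ((3 ⊗ 8) ⊗ (4 ⊕ 8))) = 13

Expand innermost to outermost. Recall ⊕ takes the minimum of its arguments and ⊗ takes their sum. Working out the expression (((1 ⊕ 1) ⊕ (1 ⊕ -2)) ⊗ ((3 ⊗ 8) ⊗ (4 ⊕ 8))) gives 13.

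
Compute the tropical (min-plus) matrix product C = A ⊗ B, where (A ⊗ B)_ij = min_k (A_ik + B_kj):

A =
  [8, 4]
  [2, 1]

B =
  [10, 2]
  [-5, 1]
A ⊗ B =
  [-1, 5]
  [-4, 2]

Apply the min-plus product entry-by-entry:
  C[0][0] = min over k of (A[0][0] + B[0][0] = 8 + 10 = 18, A[0][1] + B[1][0] = 4 + -5 = -1) = -1 (attained at k = 1)
  C[0][1] = min over k of (A[0][0] + B[0][1] = 8 + 2 = 10, A[0][1] + B[1][1] = 4 + 1 = 5) = 5 (attained at k = 1)
  C[1][0] = min over k of (A[1][0] + B[0][0] = 2 + 10 = 12, A[1][1] + B[1][0] = 1 + -5 = -4) = -4 (attained at k = 1)
  C[1][1] = min over k of (A[1][0] + B[0][1] = 2 + 2 = 4, A[1][1] + B[1][1] = 1 + 1 = 2) = 2 (attained at k = 1)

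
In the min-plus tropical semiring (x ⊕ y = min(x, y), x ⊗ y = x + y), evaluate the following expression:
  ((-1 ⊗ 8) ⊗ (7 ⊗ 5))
((-1 ⊗ 8) ⊗ (7 ⊗ 5)) = 19

Expand innermost to outermost. Recall ⊕ takes the minimum of its arguments and ⊗ takes their sum. Working out the expression ((-1 ⊗ 8) ⊗ (7 ⊗ 5)) gives 19.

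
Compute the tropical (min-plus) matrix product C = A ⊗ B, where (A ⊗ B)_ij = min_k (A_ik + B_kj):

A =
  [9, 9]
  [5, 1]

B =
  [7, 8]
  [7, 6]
A ⊗ B =
  [16, 15]
  [8, 7]

Apply the min-plus product entry-by-entry:
  C[0][0] = min over k of (A[0][0] + B[0][0] = 9 + 7 = 16, A[0][1] + B[1][0] = 9 + 7 = 16) = 16 (attained at k = 0)
  C[0][1] = min over k of (A[0][0] + B[0][1] = 9 + 8 = 17, A[0][1] + B[1][1] = 9 + 6 = 15) = 15 (attained at k = 1)
  C[1][0] = min over k of (A[1][0] + B[0][0] = 5 + 7 = 12, A[1][1] + B[1][0] = 1 + 7 = 8) = 8 (attained at k = 1)
  C[1][1] = min over k of (A[1][0] + B[0][1] = 5 + 8 = 13, A[1][1] + B[1][1] = 1 + 6 = 7) = 7 (attained at k = 1)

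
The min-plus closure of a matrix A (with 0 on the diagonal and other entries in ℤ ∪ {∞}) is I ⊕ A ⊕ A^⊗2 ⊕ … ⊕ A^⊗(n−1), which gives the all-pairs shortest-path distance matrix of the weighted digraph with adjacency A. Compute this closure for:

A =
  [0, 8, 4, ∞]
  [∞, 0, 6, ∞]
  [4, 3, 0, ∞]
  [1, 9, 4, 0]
Closure =
  [0, 7, 4, ∞]
  [10, 0, 6, ∞]
  [4, 3, 0, ∞]
  [1, 7, 4, 0]

This is the Floyd-Warshall all-pairs shortest-path computation. For each intermediate vertex k = 0, 1, …, 3, update dist[i][j] ← min(dist[i][j], dist[i][k] + dist[k][j]). The final matrix gives, for each (i, j), the minimum total weight of any directed path from i to j (possibly empty when i = j).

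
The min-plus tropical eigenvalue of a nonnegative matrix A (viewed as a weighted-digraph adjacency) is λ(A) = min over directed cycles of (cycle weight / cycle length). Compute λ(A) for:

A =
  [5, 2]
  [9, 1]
λ(A) = 1

Enumerate directed cycles and compute their means (weight / length). Sample:
  cycle 0 → 0: weight = 5, length = 1, mean = 5/1 ≈ 5.000
  cycle 1 → 1: weight = 1, length = 1, mean = 1/1 ≈ 1.000
  cycle 0 → 1 → 0: weight = 11, length = 2, mean = 11/2 ≈ 5.500
  cycle 1 → 0 → 1: weight = 11, length = 2, mean = 11/2 ≈ 5.500
Minimum mean = 1.000, attained e.g. along the cycle 1 → 1 with weight 1 and length 1. So λ(A) = 1/1 = 1.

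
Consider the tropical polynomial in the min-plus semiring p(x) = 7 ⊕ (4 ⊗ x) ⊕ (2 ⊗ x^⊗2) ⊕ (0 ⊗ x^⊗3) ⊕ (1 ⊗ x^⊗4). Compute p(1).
p(1) = 3

A tropical monomial a ⊗ x^⊗i evaluates to a + i · x. Evaluating each term at x = 1:
  Term 0 contributes 7 + 0 · 1 = 7
  Term 1 contributes 4 + 1 · 1 = 5
  Term 2 contributes 2 + 2 · 1 = 4
  Term 3 contributes 0 + 3 · 1 = 3
  Term 4 contributes 1 + 4 · 1 = 5
p(1) = ⊕ of these = min[7, 5, 4, 3, 5] = 3.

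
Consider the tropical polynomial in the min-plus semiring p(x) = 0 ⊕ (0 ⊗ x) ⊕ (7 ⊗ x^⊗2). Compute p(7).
p(7) = 0

A tropical monomial a ⊗ x^⊗i evaluates to a + i · x. Evaluating each term at x = 7:
  Term 0 contributes 0 + 0 · 7 = 0
  Term 1 contributes 0 + 1 · 7 = 7
  Term 2 contributes 7 + 2 · 7 = 21
p(7) = ⊕ of these = min[0, 7, 21] = 0.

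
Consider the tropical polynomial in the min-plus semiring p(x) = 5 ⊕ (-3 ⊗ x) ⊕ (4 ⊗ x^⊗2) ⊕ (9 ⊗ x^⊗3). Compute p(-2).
p(-2) = -5

A tropical monomial a ⊗ x^⊗i evaluates to a + i · x. Evaluating each term at x = -2:
  Term 0 contributes 5 + 0 · -2 = 5
  Term 1 contributes -3 + 1 · -2 = -5
  Term 2 contributes 4 + 2 · -2 = 0
  Term 3 contributes 9 + 3 · -2 = 3
p(-2) = ⊕ of these = min[5, -5, 0, 3] = -5.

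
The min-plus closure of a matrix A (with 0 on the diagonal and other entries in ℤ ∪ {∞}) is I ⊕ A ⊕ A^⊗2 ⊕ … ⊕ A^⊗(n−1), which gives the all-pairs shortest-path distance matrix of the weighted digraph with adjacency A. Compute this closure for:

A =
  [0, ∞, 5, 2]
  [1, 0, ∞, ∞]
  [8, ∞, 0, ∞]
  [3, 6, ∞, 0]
Closure =
  [0, 8, 5, 2]
  [1, 0, 6, 3]
  [8, 16, 0, 10]
  [3, 6, 8, 0]

This is the Floyd-Warshall all-pairs shortest-path computation. For each intermediate vertex k = 0, 1, …, 3, update dist[i][j] ← min(dist[i][j], dist[i][k] + dist[k][j]). The final matrix gives, for each (i, j), the minimum total weight of any directed path from i to j (possibly empty when i = j).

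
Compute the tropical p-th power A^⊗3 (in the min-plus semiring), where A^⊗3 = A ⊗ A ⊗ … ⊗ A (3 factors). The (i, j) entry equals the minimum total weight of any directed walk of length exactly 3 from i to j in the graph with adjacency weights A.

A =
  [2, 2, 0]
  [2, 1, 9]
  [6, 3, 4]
A^⊗3 =
  [5, 4, 4]
  [4, 3, 3]
  [6, 5, 5]

Each entry (A^⊗3)_ij equals the minimum over all length-3 walks i = v_0 → v_1 → … → v_3 = j of Σ_t A[v_t][v_{t+1}]. For example, for (i, j) = (0, 2) we minimise over 9 possible intermediate vertex sequences; the minimum is 4, attained along the walk 0 → 0 → 0 → 2.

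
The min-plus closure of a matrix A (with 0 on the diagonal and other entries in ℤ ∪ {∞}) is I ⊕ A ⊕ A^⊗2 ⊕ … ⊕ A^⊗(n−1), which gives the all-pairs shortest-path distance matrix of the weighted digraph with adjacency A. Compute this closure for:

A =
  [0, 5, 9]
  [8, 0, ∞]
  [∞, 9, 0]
Closure =
  [0, 5, 9]
  [8, 0, 17]
  [17, 9, 0]

This is the Floyd-Warshall all-pairs shortest-path computation. For each intermediate vertex k = 0, 1, …, 2, update dist[i][j] ← min(dist[i][j], dist[i][k] + dist[k][j]). The final matrix gives, for each (i, j), the minimum total weight of any directed path from i to j (possibly empty when i = j).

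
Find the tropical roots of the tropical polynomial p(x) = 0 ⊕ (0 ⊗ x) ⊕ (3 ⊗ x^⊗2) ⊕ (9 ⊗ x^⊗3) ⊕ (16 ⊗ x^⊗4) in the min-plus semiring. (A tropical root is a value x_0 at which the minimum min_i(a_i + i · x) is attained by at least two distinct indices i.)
Roots: {-7, -6, -3, 0}

Each tropical root is a break point of the lower envelope of the lines y = a_i + i · x (there are 5 lines, with slopes 0, 1, ..., 4). Only the lines that attain the minimum somewhere contribute to roots; other lines are dominated. Here the surviving (envelope) indices are i = 4, i = 3, i = 2, i = 1, i = 0.
Intersections between consecutive envelope lines give the roots: for adjacent envelope indices i < j the intersection is x = (a_i − a_j) / (j − i). Reading off the sorted break points: {-7, -6, -3, 0}.
Verification: at each break x_0, at least two indices attain the minimum of min_i(a_i + i · x_0).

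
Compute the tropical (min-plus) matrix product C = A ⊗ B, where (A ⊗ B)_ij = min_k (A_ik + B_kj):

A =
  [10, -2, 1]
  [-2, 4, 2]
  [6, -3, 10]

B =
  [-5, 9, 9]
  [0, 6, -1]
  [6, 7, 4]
A ⊗ B =
  [-2, 4, -3]
  [-7, 7, 3]
  [-3, 3, -4]

Apply the min-plus product entry-by-entry:
  C[0][0] = min over k of (A[0][0] + B[0][0] = 10 + -5 = 5, A[0][1] + B[1][0] = -2 + 0 = -2, A[0][2] + B[2][0] = 1 + 6 = 7) = -2 (attained at k = 1)
  C[0][1] = min over k of (A[0][0] + B[0][1] = 10 + 9 = 19, A[0][1] + B[1][1] = -2 + 6 = 4, A[0][2] + B[2][1] = 1 + 7 = 8) = 4 (attained at k = 1)
  C[0][2] = min over k of (A[0][0] + B[0][2] = 10 + 9 = 19, A[0][1] + B[1][2] = -2 + -1 = -3, A[0][2] + B[2][2] = 1 + 4 = 5) = -3 (attained at k = 1)
  C[1][0] = min over k of (A[1][0] + B[0][0] = -2 + -5 = -7, A[1][1] + B[1][0] = 4 + 0 = 4, A[1][2] + B[2][0] = 2 + 6 = 8) = -7 (attained at k = 0)
  C[1][1] = min over k of (A[1][0] + B[0][1] = -2 + 9 = 7, A[1][1] + B[1][1] = 4 + 6 = 10, A[1][2] + B[2][1] = 2 + 7 = 9) = 7 (attained at k = 0)
  C[1][2] = min over k of (A[1][0] + B[0][2] = -2 + 9 = 7, A[1][1] + B[1][2] = 4 + -1 = 3, A[1][2] + B[2][2] = 2 + 4 = 6) = 3 (attained at k = 1)
  C[2][0] = min over k of (A[2][0] + B[0][0] = 6 + -5 = 1, A[2][1] + B[1][0] = -3 + 0 = -3, A[2][2] + B[2][0] = 10 + 6 = 16) = -3 (attained at k = 1)
  C[2][1] = min over k of (A[2][0] + B[0][1] = 6 + 9 = 15, A[2][1] + B[1][1] = -3 + 6 = 3, A[2][2] + B[2][1] = 10 + 7 = 17) = 3 (attained at k = 1)
  C[2][2] = min over k of (A[2][0] + B[0][2] = 6 + 9 = 15, A[2][1] + B[1][2] = -3 + -1 = -4, A[2][2] + B[2][2] = 10 + 4 = 14) = -4 (attained at k = 1)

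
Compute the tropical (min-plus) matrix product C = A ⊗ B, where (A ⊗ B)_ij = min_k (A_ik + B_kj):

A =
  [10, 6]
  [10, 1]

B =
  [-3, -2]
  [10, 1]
A ⊗ B =
  [7, 7]
  [7, 2]

Apply the min-plus product entry-by-entry:
  C[0][0] = min over k of (A[0][0] + B[0][0] = 10 + -3 = 7, A[0][1] + B[1][0] = 6 + 10 = 16) = 7 (attained at k = 0)
  C[0][1] = min over k of (A[0][0] + B[0][1] = 10 + -2 = 8, A[0][1] + B[1][1] = 6 + 1 = 7) = 7 (attained at k = 1)
  C[1][0] = min over k of (A[1][0] + B[0][0] = 10 + -3 = 7, A[1][1] + B[1][0] = 1 + 10 = 11) = 7 (attained at k = 0)
  C[1][1] = min over k of (A[1][0] + B[0][1] = 10 + -2 = 8, A[1][1] + B[1][1] = 1 + 1 = 2) = 2 (attained at k = 1)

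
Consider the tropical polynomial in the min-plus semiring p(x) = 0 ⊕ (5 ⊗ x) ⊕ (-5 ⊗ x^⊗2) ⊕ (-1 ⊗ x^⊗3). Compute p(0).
p(0) = -5

A tropical monomial a ⊗ x^⊗i evaluates to a + i · x. Evaluating each term at x = 0:
  Term 0 contributes 0 + 0 · 0 = 0
  Term 1 contributes 5 + 1 · 0 = 5
  Term 2 contributes -5 + 2 · 0 = -5
  Term 3 contributes -1 + 3 · 0 = -1
p(0) = ⊕ of these = min[0, 5, -5, -1] = -5.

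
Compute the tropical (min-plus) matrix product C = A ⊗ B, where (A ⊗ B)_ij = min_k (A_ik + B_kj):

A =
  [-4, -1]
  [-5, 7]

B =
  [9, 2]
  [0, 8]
A ⊗ B =
  [-1, -2]
  [4, -3]

Apply the min-plus product entry-by-entry:
  C[0][0] = min over k of (A[0][0] + B[0][0] = -4 + 9 = 5, A[0][1] + B[1][0] = -1 + 0 = -1) = -1 (attained at k = 1)
  C[0][1] = min over k of (A[0][0] + B[0][1] = -4 + 2 = -2, A[0][1] + B[1][1] = -1 + 8 = 7) = -2 (attained at k = 0)
  C[1][0] = min over k of (A[1][0] + B[0][0] = -5 + 9 = 4, A[1][1] + B[1][0] = 7 + 0 = 7) = 4 (attained at k = 0)
  C[1][1] = min over k of (A[1][0] + B[0][1] = -5 + 2 = -3, A[1][1] + B[1][1] = 7 + 8 = 15) = -3 (attained at k = 0)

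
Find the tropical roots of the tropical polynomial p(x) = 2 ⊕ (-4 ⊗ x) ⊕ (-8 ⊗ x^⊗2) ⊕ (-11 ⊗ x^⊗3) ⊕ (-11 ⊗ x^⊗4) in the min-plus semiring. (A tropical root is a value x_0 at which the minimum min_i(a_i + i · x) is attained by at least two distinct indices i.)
Roots: {0, 3, 4, 6}

Each tropical root is a break point of the lower envelope of the lines y = a_i + i · x (there are 5 lines, with slopes 0, 1, ..., 4). Only the lines that attain the minimum somewhere contribute to roots; other lines are dominated. Here the surviving (envelope) indices are i = 4, i = 3, i = 2, i = 1, i = 0.
Intersections between consecutive envelope lines give the roots: for adjacent envelope indices i < j the intersection is x = (a_i − a_j) / (j − i). Reading off the sorted break points: {0, 3, 4, 6}.
Verification: at each break x_0, at least two indices attain the minimum of min_i(a_i + i · x_0).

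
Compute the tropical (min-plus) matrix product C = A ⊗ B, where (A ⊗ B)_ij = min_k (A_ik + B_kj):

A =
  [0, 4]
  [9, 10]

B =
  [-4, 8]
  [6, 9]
A ⊗ B =
  [-4, 8]
  [5, 17]

Apply the min-plus product entry-by-entry:
  C[0][0] = min over k of (A[0][0] + B[0][0] = 0 + -4 = -4, A[0][1] + B[1][0] = 4 + 6 = 10) = -4 (attained at k = 0)
  C[0][1] = min over k of (A[0][0] + B[0][1] = 0 + 8 = 8, A[0][1] + B[1][1] = 4 + 9 = 13) = 8 (attained at k = 0)
  C[1][0] = min over k of (A[1][0] + B[0][0] = 9 + -4 = 5, A[1][1] + B[1][0] = 10 + 6 = 16) = 5 (attained at k = 0)
  C[1][1] = min over k of (A[1][0] + B[0][1] = 9 + 8 = 17, A[1][1] + B[1][1] = 10 + 9 = 19) = 17 (attained at k = 0)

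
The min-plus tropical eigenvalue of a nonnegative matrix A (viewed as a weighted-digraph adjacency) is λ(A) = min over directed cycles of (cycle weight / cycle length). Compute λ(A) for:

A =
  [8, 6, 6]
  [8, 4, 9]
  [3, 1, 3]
λ(A) = 3

Enumerate directed cycles and compute their means (weight / length). Sample:
  cycle 0 → 0: weight = 8, length = 1, mean = 8/1 ≈ 8.000
  cycle 1 → 1: weight = 4, length = 1, mean = 4/1 ≈ 4.000
  cycle 2 → 2: weight = 3, length = 1, mean = 3/1 ≈ 3.000
  cycle 0 → 1 → 0: weight = 14, length = 2, mean = 14/2 ≈ 7.000
  cycle 0 → 2 → 0: weight = 9, length = 2, mean = 9/2 ≈ 4.500
  cycle 1 → 0 → 1: weight = 14, length = 2, mean = 14/2 ≈ 7.000
Minimum mean = 3.000, attained e.g. along the cycle 2 → 2 with weight 3 and length 1. So λ(A) = 3/1 = 3.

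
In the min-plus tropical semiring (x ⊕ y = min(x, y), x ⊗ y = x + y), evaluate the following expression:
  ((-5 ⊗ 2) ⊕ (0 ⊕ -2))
((-5 ⊗ 2) ⊕ (0 ⊕ -2)) = -3

Expand innermost to outermost. Recall ⊕ takes the minimum of its arguments and ⊗ takes their sum. Working out the expression ((-5 ⊗ 2) ⊕ (0 ⊕ -2)) gives -3.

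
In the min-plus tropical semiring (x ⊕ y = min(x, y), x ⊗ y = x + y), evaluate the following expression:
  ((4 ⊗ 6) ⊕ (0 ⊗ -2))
((4 ⊗ 6) ⊕ (0 ⊗ -2)) = -2

Expand innermost to outermost. Recall ⊕ takes the minimum of its arguments and ⊗ takes their sum. Working out the expression ((4 ⊗ 6) ⊕ (0 ⊗ -2)) gives -2.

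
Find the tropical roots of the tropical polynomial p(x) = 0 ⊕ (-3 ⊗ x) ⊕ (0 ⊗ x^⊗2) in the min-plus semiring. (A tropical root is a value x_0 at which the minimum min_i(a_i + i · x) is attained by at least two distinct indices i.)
Roots: {-3, 3}

Each tropical root is a break point of the lower envelope of the lines y = a_i + i · x (there are 3 lines, with slopes 0, 1, ..., 2). Only the lines that attain the minimum somewhere contribute to roots; other lines are dominated. Here the surviving (envelope) indices are i = 2, i = 1, i = 0.
Intersections between consecutive envelope lines give the roots: for adjacent envelope indices i < j the intersection is x = (a_i − a_j) / (j − i). Reading off the sorted break points: {-3, 3}.
Verification: at each break x_0, at least two indices attain the minimum of min_i(a_i + i · x_0).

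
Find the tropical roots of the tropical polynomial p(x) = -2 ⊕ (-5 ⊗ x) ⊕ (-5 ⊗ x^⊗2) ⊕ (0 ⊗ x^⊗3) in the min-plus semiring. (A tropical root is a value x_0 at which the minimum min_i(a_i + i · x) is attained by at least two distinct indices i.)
Roots: {-5, 0, 3}

Each tropical root is a break point of the lower envelope of the lines y = a_i + i · x (there are 4 lines, with slopes 0, 1, ..., 3). Only the lines that attain the minimum somewhere contribute to roots; other lines are dominated. Here the surviving (envelope) indices are i = 3, i = 2, i = 1, i = 0.
Intersections between consecutive envelope lines give the roots: for adjacent envelope indices i < j the intersection is x = (a_i − a_j) / (j − i). Reading off the sorted break points: {-5, 0, 3}.
Verification: at each break x_0, at least two indices attain the minimum of min_i(a_i + i · x_0).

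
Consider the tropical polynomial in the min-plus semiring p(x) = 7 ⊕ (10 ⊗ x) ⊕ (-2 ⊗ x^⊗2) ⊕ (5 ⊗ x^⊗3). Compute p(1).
p(1) = 0

A tropical monomial a ⊗ x^⊗i evaluates to a + i · x. Evaluating each term at x = 1:
  Term 0 contributes 7 + 0 · 1 = 7
  Term 1 contributes 10 + 1 · 1 = 11
  Term 2 contributes -2 + 2 · 1 = 0
  Term 3 contributes 5 + 3 · 1 = 8
p(1) = ⊕ of these = min[7, 11, 0, 8] = 0.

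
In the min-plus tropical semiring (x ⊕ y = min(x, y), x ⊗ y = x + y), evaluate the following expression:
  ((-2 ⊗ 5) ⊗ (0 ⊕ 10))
((-2 ⊗ 5) ⊗ (0 ⊕ 10)) = 3

Expand innermost to outermost. Recall ⊕ takes the minimum of its arguments and ⊗ takes their sum. Working out the expression ((-2 ⊗ 5) ⊗ (0 ⊕ 10)) gives 3.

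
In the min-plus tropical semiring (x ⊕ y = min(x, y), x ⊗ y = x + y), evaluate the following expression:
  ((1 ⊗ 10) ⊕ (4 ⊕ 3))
((1 ⊗ 10) ⊕ (4 ⊕ 3)) = 3

Expand innermost to outermost. Recall ⊕ takes the minimum of its arguments and ⊗ takes their sum. Working out the expression ((1 ⊗ 10) ⊕ (4 ⊕ 3)) gives 3.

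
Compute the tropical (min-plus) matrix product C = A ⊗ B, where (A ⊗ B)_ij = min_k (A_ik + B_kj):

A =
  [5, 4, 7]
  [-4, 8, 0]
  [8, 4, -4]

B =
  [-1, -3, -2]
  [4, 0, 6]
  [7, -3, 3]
A ⊗ B =
  [4, 2, 3]
  [-5, -7, -6]
  [3, -7, -1]

Apply the min-plus product entry-by-entry:
  C[0][0] = min over k of (A[0][0] + B[0][0] = 5 + -1 = 4, A[0][1] + B[1][0] = 4 + 4 = 8, A[0][2] + B[2][0] = 7 + 7 = 14) = 4 (attained at k = 0)
  C[0][1] = min over k of (A[0][0] + B[0][1] = 5 + -3 = 2, A[0][1] + B[1][1] = 4 + 0 = 4, A[0][2] + B[2][1] = 7 + -3 = 4) = 2 (attained at k = 0)
  C[0][2] = min over k of (A[0][0] + B[0][2] = 5 + -2 = 3, A[0][1] + B[1][2] = 4 + 6 = 10, A[0][2] + B[2][2] = 7 + 3 = 10) = 3 (attained at k = 0)
  C[1][0] = min over k of (A[1][0] + B[0][0] = -4 + -1 = -5, A[1][1] + B[1][0] = 8 + 4 = 12, A[1][2] + B[2][0] = 0 + 7 = 7) = -5 (attained at k = 0)
  C[1][1] = min over k of (A[1][0] + B[0][1] = -4 + -3 = -7, A[1][1] + B[1][1] = 8 + 0 = 8, A[1][2] + B[2][1] = 0 + -3 = -3) = -7 (attained at k = 0)
  C[1][2] = min over k of (A[1][0] + B[0][2] = -4 + -2 = -6, A[1][1] + B[1][2] = 8 + 6 = 14, A[1][2] + B[2][2] = 0 + 3 = 3) = -6 (attained at k = 0)
  C[2][0] = min over k of (A[2][0] + B[0][0] = 8 + -1 = 7, A[2][1] + B[1][0] = 4 + 4 = 8, A[2][2] + B[2][0] = -4 + 7 = 3) = 3 (attained at k = 2)
  C[2][1] = min over k of (A[2][0] + B[0][1] = 8 + -3 = 5, A[2][1] + B[1][1] = 4 + 0 = 4, A[2][2] + B[2][1] = -4 + -3 = -7) = -7 (attained at k = 2)
  C[2][2] = min over k of (A[2][0] + B[0][2] = 8 + -2 = 6, A[2][1] + B[1][2] = 4 + 6 = 10, A[2][2] + B[2][2] = -4 + 3 = -1) = -1 (attained at k = 2)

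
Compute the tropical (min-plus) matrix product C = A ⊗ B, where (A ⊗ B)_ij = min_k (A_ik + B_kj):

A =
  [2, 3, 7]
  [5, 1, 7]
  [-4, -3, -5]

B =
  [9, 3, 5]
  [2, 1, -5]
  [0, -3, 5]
A ⊗ B =
  [5, 4, -2]
  [3, 2, -4]
  [-5, -8, -8]

Apply the min-plus product entry-by-entry:
  C[0][0] = min over k of (A[0][0] + B[0][0] = 2 + 9 = 11, A[0][1] + B[1][0] = 3 + 2 = 5, A[0][2] + B[2][0] = 7 + 0 = 7) = 5 (attained at k = 1)
  C[0][1] = min over k of (A[0][0] + B[0][1] = 2 + 3 = 5, A[0][1] + B[1][1] = 3 + 1 = 4, A[0][2] + B[2][1] = 7 + -3 = 4) = 4 (attained at k = 1)
  C[0][2] = min over k of (A[0][0] + B[0][2] = 2 + 5 = 7, A[0][1] + B[1][2] = 3 + -5 = -2, A[0][2] + B[2][2] = 7 + 5 = 12) = -2 (attained at k = 1)
  C[1][0] = min over k of (A[1][0] + B[0][0] = 5 + 9 = 14, A[1][1] + B[1][0] = 1 + 2 = 3, A[1][2] + B[2][0] = 7 + 0 = 7) = 3 (attained at k = 1)
  C[1][1] = min over k of (A[1][0] + B[0][1] = 5 + 3 = 8, A[1][1] + B[1][1] = 1 + 1 = 2, A[1][2] + B[2][1] = 7 + -3 = 4) = 2 (attained at k = 1)
  C[1][2] = min over k of (A[1][0] + B[0][2] = 5 + 5 = 10, A[1][1] + B[1][2] = 1 + -5 = -4, A[1][2] + B[2][2] = 7 + 5 = 12) = -4 (attained at k = 1)
  C[2][0] = min over k of (A[2][0] + B[0][0] = -4 + 9 = 5, A[2][1] + B[1][0] = -3 + 2 = -1, A[2][2] + B[2][0] = -5 + 0 = -5) = -5 (attained at k = 2)
  C[2][1] = min over k of (A[2][0] + B[0][1] = -4 + 3 = -1, A[2][1] + B[1][1] = -3 + 1 = -2, A[2][2] + B[2][1] = -5 + -3 = -8) = -8 (attained at k = 2)
  C[2][2] = min over k of (A[2][0] + B[0][2] = -4 + 5 = 1, A[2][1] + B[1][2] = -3 + -5 = -8, A[2][2] + B[2][2] = -5 + 5 = 0) = -8 (attained at k = 1)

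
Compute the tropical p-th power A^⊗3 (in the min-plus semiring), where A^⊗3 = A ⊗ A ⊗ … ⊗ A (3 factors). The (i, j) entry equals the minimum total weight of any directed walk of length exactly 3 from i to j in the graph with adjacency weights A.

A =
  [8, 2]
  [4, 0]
A^⊗3 =
  [6, 2]
  [4, 0]

Each entry (A^⊗3)_ij equals the minimum over all length-3 walks i = v_0 → v_1 → … → v_3 = j of Σ_t A[v_t][v_{t+1}]. For example, for (i, j) = (0, 1) we minimise over 4 possible intermediate vertex sequences; the minimum is 2, attained along the walk 0 → 1 → 1 → 1.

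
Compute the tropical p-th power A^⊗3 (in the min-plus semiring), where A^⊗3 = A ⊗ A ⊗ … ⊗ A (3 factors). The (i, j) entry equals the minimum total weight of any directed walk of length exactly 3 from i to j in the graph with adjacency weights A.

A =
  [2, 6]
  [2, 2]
A^⊗3 =
  [6, 10]
  [6, 6]

Each entry (A^⊗3)_ij equals the minimum over all length-3 walks i = v_0 → v_1 → … → v_3 = j of Σ_t A[v_t][v_{t+1}]. For example, for (i, j) = (0, 1) we minimise over 4 possible intermediate vertex sequences; the minimum is 10, attained along the walk 0 → 0 → 0 → 1.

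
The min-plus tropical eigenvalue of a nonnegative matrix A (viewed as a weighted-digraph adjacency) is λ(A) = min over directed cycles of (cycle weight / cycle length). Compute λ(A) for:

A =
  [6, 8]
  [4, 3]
λ(A) = 3

Enumerate directed cycles and compute their means (weight / length). Sample:
  cycle 0 → 0: weight = 6, length = 1, mean = 6/1 ≈ 6.000
  cycle 1 → 1: weight = 3, length = 1, mean = 3/1 ≈ 3.000
  cycle 0 → 1 → 0: weight = 12, length = 2, mean = 12/2 ≈ 6.000
  cycle 1 → 0 → 1: weight = 12, length = 2, mean = 12/2 ≈ 6.000
Minimum mean = 3.000, attained e.g. along the cycle 1 → 1 with weight 3 and length 1. So λ(A) = 3/1 = 3.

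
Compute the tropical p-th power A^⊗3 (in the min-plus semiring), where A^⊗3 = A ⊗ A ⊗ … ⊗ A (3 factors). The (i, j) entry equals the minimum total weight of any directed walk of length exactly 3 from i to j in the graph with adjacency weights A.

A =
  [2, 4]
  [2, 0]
A^⊗3 =
  [6, 4]
  [2, 0]

Each entry (A^⊗3)_ij equals the minimum over all length-3 walks i = v_0 → v_1 → … → v_3 = j of Σ_t A[v_t][v_{t+1}]. For example, for (i, j) = (0, 1) we minimise over 4 possible intermediate vertex sequences; the minimum is 4, attained along the walk 0 → 1 → 1 → 1.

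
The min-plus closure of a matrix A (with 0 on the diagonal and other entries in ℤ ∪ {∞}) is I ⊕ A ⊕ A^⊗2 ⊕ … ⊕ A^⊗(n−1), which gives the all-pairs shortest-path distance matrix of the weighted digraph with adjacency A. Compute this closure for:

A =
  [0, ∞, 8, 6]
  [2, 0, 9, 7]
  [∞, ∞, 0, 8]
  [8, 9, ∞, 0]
Closure =
  [0, 15, 8, 6]
  [2, 0, 9, 7]
  [16, 17, 0, 8]
  [8, 9, 16, 0]

This is the Floyd-Warshall all-pairs shortest-path computation. For each intermediate vertex k = 0, 1, …, 3, update dist[i][j] ← min(dist[i][j], dist[i][k] + dist[k][j]). The final matrix gives, for each (i, j), the minimum total weight of any directed path from i to j (possibly empty when i = j).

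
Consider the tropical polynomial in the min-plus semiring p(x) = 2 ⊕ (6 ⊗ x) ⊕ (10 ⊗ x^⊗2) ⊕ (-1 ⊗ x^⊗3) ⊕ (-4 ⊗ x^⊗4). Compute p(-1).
p(-1) = -8

A tropical monomial a ⊗ x^⊗i evaluates to a + i · x. Evaluating each term at x = -1:
  Term 0 contributes 2 + 0 · -1 = 2
  Term 1 contributes 6 + 1 · -1 = 5
  Term 2 contributes 10 + 2 · -1 = 8
  Term 3 contributes -1 + 3 · -1 = -4
  Term 4 contributes -4 + 4 · -1 = -8
p(-1) = ⊕ of these = min[2, 5, 8, -4, -8] = -8.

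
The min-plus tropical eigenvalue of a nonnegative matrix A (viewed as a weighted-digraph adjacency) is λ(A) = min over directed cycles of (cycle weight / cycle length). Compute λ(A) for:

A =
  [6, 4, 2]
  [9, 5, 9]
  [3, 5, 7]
λ(A) = 5/2

Enumerate directed cycles and compute their means (weight / length). Sample:
  cycle 0 → 0: weight = 6, length = 1, mean = 6/1 ≈ 6.000
  cycle 1 → 1: weight = 5, length = 1, mean = 5/1 ≈ 5.000
  cycle 2 → 2: weight = 7, length = 1, mean = 7/1 ≈ 7.000
  cycle 0 → 1 → 0: weight = 13, length = 2, mean = 13/2 ≈ 6.500
  cycle 0 → 2 → 0: weight = 5, length = 2, mean = 5/2 ≈ 2.500
  cycle 1 → 0 → 1: weight = 13, length = 2, mean = 13/2 ≈ 6.500
Minimum mean = 2.500, attained e.g. along the cycle 0 → 2 → 0 with weight 5 and length 2. So λ(A) = 5/2 = 5/2.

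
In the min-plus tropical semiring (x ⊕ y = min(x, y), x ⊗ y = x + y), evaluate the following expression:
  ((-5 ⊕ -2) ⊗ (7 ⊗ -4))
((-5 ⊕ -2) ⊗ (7 ⊗ -4)) = -2

Expand innermost to outermost. Recall ⊕ takes the minimum of its arguments and ⊗ takes their sum. Working out the expression ((-5 ⊕ -2) ⊗ (7 ⊗ -4)) gives -2.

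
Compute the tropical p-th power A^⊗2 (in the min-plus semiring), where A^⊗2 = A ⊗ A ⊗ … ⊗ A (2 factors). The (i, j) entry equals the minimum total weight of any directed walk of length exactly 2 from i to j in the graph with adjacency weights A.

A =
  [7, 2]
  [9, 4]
A^⊗2 =
  [11, 6]
  [13, 8]

Each entry (A^⊗2)_ij equals the minimum over all length-2 walks i = v_0 → v_1 → … → v_2 = j of Σ_t A[v_t][v_{t+1}]. For example, for (i, j) = (0, 1) we minimise over 2 possible intermediate vertex sequences; the minimum is 6, attained along the walk 0 → 1 → 1.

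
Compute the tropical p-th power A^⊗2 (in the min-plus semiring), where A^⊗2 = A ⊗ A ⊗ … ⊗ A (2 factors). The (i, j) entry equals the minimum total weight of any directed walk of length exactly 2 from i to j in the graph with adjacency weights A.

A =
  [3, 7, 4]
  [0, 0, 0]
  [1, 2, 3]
A^⊗2 =
  [5, 6, 7]
  [0, 0, 0]
  [2, 2, 2]

Each entry (A^⊗2)_ij equals the minimum over all length-2 walks i = v_0 → v_1 → … → v_2 = j of Σ_t A[v_t][v_{t+1}]. For example, for (i, j) = (0, 2) we minimise over 3 possible intermediate vertex sequences; the minimum is 7, attained along the walk 0 → 0 → 2.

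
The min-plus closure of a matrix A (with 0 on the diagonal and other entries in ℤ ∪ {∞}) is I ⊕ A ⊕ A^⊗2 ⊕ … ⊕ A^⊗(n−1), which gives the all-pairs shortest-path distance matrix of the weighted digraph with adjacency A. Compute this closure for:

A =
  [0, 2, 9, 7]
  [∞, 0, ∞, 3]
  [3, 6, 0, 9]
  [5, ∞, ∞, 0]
Closure =
  [0, 2, 9, 5]
  [8, 0, 17, 3]
  [3, 5, 0, 8]
  [5, 7, 14, 0]

This is the Floyd-Warshall all-pairs shortest-path computation. For each intermediate vertex k = 0, 1, …, 3, update dist[i][j] ← min(dist[i][j], dist[i][k] + dist[k][j]). The final matrix gives, for each (i, j), the minimum total weight of any directed path from i to j (possibly empty when i = j).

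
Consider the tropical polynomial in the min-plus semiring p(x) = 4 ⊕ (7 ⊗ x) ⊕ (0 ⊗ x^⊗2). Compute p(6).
p(6) = 4

A tropical monomial a ⊗ x^⊗i evaluates to a + i · x. Evaluating each term at x = 6:
  Term 0 contributes 4 + 0 · 6 = 4
  Term 1 contributes 7 + 1 · 6 = 13
  Term 2 contributes 0 + 2 · 6 = 12
p(6) = ⊕ of these = min[4, 13, 12] = 4.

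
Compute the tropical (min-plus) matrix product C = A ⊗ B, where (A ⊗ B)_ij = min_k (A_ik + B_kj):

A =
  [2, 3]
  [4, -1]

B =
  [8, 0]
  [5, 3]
A ⊗ B =
  [8, 2]
  [4, 2]

Apply the min-plus product entry-by-entry:
  C[0][0] = min over k of (A[0][0] + B[0][0] = 2 + 8 = 10, A[0][1] + B[1][0] = 3 + 5 = 8) = 8 (attained at k = 1)
  C[0][1] = min over k of (A[0][0] + B[0][1] = 2 + 0 = 2, A[0][1] + B[1][1] = 3 + 3 = 6) = 2 (attained at k = 0)
  C[1][0] = min over k of (A[1][0] + B[0][0] = 4 + 8 = 12, A[1][1] + B[1][0] = -1 + 5 = 4) = 4 (attained at k = 1)
  C[1][1] = min over k of (A[1][0] + B[0][1] = 4 + 0 = 4, A[1][1] + B[1][1] = -1 + 3 = 2) = 2 (attained at k = 1)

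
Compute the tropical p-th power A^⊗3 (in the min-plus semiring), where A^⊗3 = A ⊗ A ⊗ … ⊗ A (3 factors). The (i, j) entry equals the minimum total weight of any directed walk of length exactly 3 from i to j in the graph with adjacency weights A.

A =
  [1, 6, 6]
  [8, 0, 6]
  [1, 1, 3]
A^⊗3 =
  [3, 6, 8]
  [7, 0, 6]
  [3, 1, 7]

Each entry (A^⊗3)_ij equals the minimum over all length-3 walks i = v_0 → v_1 → … → v_3 = j of Σ_t A[v_t][v_{t+1}]. For example, for (i, j) = (0, 2) we minimise over 9 possible intermediate vertex sequences; the minimum is 8, attained along the walk 0 → 0 → 0 → 2.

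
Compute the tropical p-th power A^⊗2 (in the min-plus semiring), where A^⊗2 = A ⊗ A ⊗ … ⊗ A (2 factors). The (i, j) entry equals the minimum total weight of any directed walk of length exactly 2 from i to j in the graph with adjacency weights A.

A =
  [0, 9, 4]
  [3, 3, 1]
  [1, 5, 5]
A^⊗2 =
  [0, 9, 4]
  [2, 6, 4]
  [1, 8, 5]

Each entry (A^⊗2)_ij equals the minimum over all length-2 walks i = v_0 → v_1 → … → v_2 = j of Σ_t A[v_t][v_{t+1}]. For example, for (i, j) = (0, 2) we minimise over 3 possible intermediate vertex sequences; the minimum is 4, attained along the walk 0 → 0 → 2.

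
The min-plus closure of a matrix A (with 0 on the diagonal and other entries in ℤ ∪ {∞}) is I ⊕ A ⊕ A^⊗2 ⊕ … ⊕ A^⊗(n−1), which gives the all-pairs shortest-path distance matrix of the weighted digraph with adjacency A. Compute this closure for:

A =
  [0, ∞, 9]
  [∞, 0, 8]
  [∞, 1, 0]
Closure =
  [0, 10, 9]
  [∞, 0, 8]
  [∞, 1, 0]

This is the Floyd-Warshall all-pairs shortest-path computation. For each intermediate vertex k = 0, 1, …, 2, update dist[i][j] ← min(dist[i][j], dist[i][k] + dist[k][j]). The final matrix gives, for each (i, j), the minimum total weight of any directed path from i to j (possibly empty when i = j).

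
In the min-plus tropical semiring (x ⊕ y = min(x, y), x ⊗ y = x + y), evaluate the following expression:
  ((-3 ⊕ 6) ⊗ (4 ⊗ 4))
((-3 ⊕ 6) ⊗ (4 ⊗ 4)) = 5

Expand innermost to outermost. Recall ⊕ takes the minimum of its arguments and ⊗ takes their sum. Working out the expression ((-3 ⊕ 6) ⊗ (4 ⊗ 4)) gives 5.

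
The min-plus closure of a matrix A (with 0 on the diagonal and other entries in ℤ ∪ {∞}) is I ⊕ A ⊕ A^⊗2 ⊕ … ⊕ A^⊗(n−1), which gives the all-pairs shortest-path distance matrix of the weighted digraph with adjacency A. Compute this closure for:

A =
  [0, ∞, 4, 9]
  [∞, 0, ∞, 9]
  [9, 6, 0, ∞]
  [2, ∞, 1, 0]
Closure =
  [0, 10, 4, 9]
  [11, 0, 10, 9]
  [9, 6, 0, 15]
  [2, 7, 1, 0]

This is the Floyd-Warshall all-pairs shortest-path computation. For each intermediate vertex k = 0, 1, …, 3, update dist[i][j] ← min(dist[i][j], dist[i][k] + dist[k][j]). The final matrix gives, for each (i, j), the minimum total weight of any directed path from i to j (possibly empty when i = j).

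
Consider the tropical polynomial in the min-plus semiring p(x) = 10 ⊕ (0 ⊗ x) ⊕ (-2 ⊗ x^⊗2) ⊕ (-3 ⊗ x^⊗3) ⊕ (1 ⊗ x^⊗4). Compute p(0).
p(0) = -3

A tropical monomial a ⊗ x^⊗i evaluates to a + i · x. Evaluating each term at x = 0:
  Term 0 contributes 10 + 0 · 0 = 10
  Term 1 contributes 0 + 1 · 0 = 0
  Term 2 contributes -2 + 2 · 0 = -2
  Term 3 contributes -3 + 3 · 0 = -3
  Term 4 contributes 1 + 4 · 0 = 1
p(0) = ⊕ of these = min[10, 0, -2, -3, 1] = -3.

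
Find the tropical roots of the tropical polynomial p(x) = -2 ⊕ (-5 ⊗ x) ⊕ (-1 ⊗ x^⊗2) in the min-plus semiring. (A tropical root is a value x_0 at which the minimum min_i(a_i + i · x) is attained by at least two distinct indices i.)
Roots: {-4, 3}

Each tropical root is a break point of the lower envelope of the lines y = a_i + i · x (there are 3 lines, with slopes 0, 1, ..., 2). Only the lines that attain the minimum somewhere contribute to roots; other lines are dominated. Here the surviving (envelope) indices are i = 2, i = 1, i = 0.
Intersections between consecutive envelope lines give the roots: for adjacent envelope indices i < j the intersection is x = (a_i − a_j) / (j − i). Reading off the sorted break points: {-4, 3}.
Verification: at each break x_0, at least two indices attain the minimum of min_i(a_i + i · x_0).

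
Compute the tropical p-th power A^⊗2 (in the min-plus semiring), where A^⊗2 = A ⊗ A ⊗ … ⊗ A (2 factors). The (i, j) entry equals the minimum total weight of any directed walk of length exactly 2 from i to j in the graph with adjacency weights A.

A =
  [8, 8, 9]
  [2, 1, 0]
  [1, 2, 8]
A^⊗2 =
  [10, 9, 8]
  [1, 2, 1]
  [4, 3, 2]

Each entry (A^⊗2)_ij equals the minimum over all length-2 walks i = v_0 → v_1 → … → v_2 = j of Σ_t A[v_t][v_{t+1}]. For example, for (i, j) = (0, 2) we minimise over 3 possible intermediate vertex sequences; the minimum is 8, attained along the walk 0 → 1 → 2.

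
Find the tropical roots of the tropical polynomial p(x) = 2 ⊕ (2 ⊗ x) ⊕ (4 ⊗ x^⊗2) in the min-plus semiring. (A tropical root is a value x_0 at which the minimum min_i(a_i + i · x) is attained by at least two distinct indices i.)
Roots: {-2, 0}

Each tropical root is a break point of the lower envelope of the lines y = a_i + i · x (there are 3 lines, with slopes 0, 1, ..., 2). Only the lines that attain the minimum somewhere contribute to roots; other lines are dominated. Here the surviving (envelope) indices are i = 2, i = 1, i = 0.
Intersections between consecutive envelope lines give the roots: for adjacent envelope indices i < j the intersection is x = (a_i − a_j) / (j − i). Reading off the sorted break points: {-2, 0}.
Verification: at each break x_0, at least two indices attain the minimum of min_i(a_i + i · x_0).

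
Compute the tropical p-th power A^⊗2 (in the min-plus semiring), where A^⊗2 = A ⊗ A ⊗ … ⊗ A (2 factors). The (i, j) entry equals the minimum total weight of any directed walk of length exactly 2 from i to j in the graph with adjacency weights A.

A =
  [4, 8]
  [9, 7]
A^⊗2 =
  [8, 12]
  [13, 14]

Each entry (A^⊗2)_ij equals the minimum over all length-2 walks i = v_0 → v_1 → … → v_2 = j of Σ_t A[v_t][v_{t+1}]. For example, for (i, j) = (0, 1) we minimise over 2 possible intermediate vertex sequences; the minimum is 12, attained along the walk 0 → 0 → 1.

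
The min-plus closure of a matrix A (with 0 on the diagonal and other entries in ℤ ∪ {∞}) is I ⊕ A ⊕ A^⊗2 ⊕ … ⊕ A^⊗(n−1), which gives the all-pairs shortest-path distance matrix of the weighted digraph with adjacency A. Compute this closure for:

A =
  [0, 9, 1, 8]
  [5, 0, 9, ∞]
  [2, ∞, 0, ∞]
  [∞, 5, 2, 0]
Closure =
  [0, 9, 1, 8]
  [5, 0, 6, 13]
  [2, 11, 0, 10]
  [4, 5, 2, 0]

This is the Floyd-Warshall all-pairs shortest-path computation. For each intermediate vertex k = 0, 1, …, 3, update dist[i][j] ← min(dist[i][j], dist[i][k] + dist[k][j]). The final matrix gives, for each (i, j), the minimum total weight of any directed path from i to j (possibly empty when i = j).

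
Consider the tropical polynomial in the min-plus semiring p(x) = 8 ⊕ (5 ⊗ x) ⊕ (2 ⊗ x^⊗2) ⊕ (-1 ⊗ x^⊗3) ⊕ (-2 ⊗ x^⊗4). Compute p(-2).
p(-2) = -10

A tropical monomial a ⊗ x^⊗i evaluates to a + i · x. Evaluating each term at x = -2:
  Term 0 contributes 8 + 0 · -2 = 8
  Term 1 contributes 5 + 1 · -2 = 3
  Term 2 contributes 2 + 2 · -2 = -2
  Term 3 contributes -1 + 3 · -2 = -7
  Term 4 contributes -2 + 4 · -2 = -10
p(-2) = ⊕ of these = min[8, 3, -2, -7, -10] = -10.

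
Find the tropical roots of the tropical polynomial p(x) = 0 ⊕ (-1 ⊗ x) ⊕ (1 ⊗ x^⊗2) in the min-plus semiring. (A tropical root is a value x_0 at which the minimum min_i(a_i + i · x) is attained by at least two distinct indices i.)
Roots: {-2, 1}

Each tropical root is a break point of the lower envelope of the lines y = a_i + i · x (there are 3 lines, with slopes 0, 1, ..., 2). Only the lines that attain the minimum somewhere contribute to roots; other lines are dominated. Here the surviving (envelope) indices are i = 2, i = 1, i = 0.
Intersections between consecutive envelope lines give the roots: for adjacent envelope indices i < j the intersection is x = (a_i − a_j) / (j − i). Reading off the sorted break points: {-2, 1}.
Verification: at each break x_0, at least two indices attain the minimum of min_i(a_i + i · x_0).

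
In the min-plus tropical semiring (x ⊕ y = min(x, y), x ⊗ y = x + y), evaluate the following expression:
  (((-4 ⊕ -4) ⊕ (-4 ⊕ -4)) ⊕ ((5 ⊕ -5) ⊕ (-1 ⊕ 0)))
(((-4 ⊕ -4) ⊕ (-4 ⊕ -4)) ⊕ ((5 ⊕ -5) ⊕ (-1 ⊕ 0))) = -5

Expand innermost to outermost. Recall ⊕ takes the minimum of its arguments and ⊗ takes their sum. Working out the expression (((-4 ⊕ -4) ⊕ (-4 ⊕ -4)) ⊕ ((5 ⊕ -5) ⊕ (-1 ⊕ 0))) gives -5.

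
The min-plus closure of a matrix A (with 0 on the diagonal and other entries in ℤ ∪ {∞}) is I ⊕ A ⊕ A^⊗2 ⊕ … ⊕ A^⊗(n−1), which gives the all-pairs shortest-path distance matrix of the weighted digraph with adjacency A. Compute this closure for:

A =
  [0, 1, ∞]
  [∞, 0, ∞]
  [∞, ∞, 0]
Closure =
  [0, 1, ∞]
  [∞, 0, ∞]
  [∞, ∞, 0]

This is the Floyd-Warshall all-pairs shortest-path computation. For each intermediate vertex k = 0, 1, …, 2, update dist[i][j] ← min(dist[i][j], dist[i][k] + dist[k][j]). The final matrix gives, for each (i, j), the minimum total weight of any directed path from i to j (possibly empty when i = j).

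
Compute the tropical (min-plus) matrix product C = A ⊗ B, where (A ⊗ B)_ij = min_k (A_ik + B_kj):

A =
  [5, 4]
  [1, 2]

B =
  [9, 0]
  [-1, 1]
A ⊗ B =
  [3, 5]
  [1, 1]

Apply the min-plus product entry-by-entry:
  C[0][0] = min over k of (A[0][0] + B[0][0] = 5 + 9 = 14, A[0][1] + B[1][0] = 4 + -1 = 3) = 3 (attained at k = 1)
  C[0][1] = min over k of (A[0][0] + B[0][1] = 5 + 0 = 5, A[0][1] + B[1][1] = 4 + 1 = 5) = 5 (attained at k = 0)
  C[1][0] = min over k of (A[1][0] + B[0][0] = 1 + 9 = 10, A[1][1] + B[1][0] = 2 + -1 = 1) = 1 (attained at k = 1)
  C[1][1] = min over k of (A[1][0] + B[0][1] = 1 + 0 = 1, A[1][1] + B[1][1] = 2 + 1 = 3) = 1 (attained at k = 0)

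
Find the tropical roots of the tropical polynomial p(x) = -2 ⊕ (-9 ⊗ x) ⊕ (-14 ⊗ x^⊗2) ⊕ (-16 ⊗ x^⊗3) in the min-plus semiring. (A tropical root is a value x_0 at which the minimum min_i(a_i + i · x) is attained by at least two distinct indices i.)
Roots: {2, 5, 7}

Each tropical root is a break point of the lower envelope of the lines y = a_i + i · x (there are 4 lines, with slopes 0, 1, ..., 3). Only the lines that attain the minimum somewhere contribute to roots; other lines are dominated. Here the surviving (envelope) indices are i = 3, i = 2, i = 1, i = 0.
Intersections between consecutive envelope lines give the roots: for adjacent envelope indices i < j the intersection is x = (a_i − a_j) / (j − i). Reading off the sorted break points: {2, 5, 7}.
Verification: at each break x_0, at least two indices attain the minimum of min_i(a_i + i · x_0).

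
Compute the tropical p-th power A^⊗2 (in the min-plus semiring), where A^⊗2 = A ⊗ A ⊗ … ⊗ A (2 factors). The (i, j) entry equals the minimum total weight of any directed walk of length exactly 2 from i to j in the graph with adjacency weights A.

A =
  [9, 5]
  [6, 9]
A^⊗2 =
  [11, 14]
  [15, 11]

Each entry (A^⊗2)_ij equals the minimum over all length-2 walks i = v_0 → v_1 → … → v_2 = j of Σ_t A[v_t][v_{t+1}]. For example, for (i, j) = (0, 1) we minimise over 2 possible intermediate vertex sequences; the minimum is 14, attained along the walk 0 → 0 → 1.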